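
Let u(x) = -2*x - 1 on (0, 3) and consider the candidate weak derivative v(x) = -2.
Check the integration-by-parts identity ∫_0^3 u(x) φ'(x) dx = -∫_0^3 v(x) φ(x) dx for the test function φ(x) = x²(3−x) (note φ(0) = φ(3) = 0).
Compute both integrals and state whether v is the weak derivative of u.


LHS = 27/2, RHS = 27/2. Yes, v = u' weakly.

u(x) = -2*x - 1, classical derivative u'(x) = -2.
φ(x) = x²(3−x), so φ'(x) = 3*x*(2 - x).
Note φ(0) = φ(3) = 0, so the boundary term u·φ vanishes.
LHS = ∫_0^3 u(x) φ'(x) dx = ∫_0^3 (6*x^3 - 9*x^2 - 6*x) dx. Term by term:
  ∫_0^3 6*x^3 dx = 243/2;  ∫_0^3 -9*x^2 dx = -81;  ∫_0^3 -6*x dx = -27.
Sum: 243/2 − 81 − 27 = 27/2.
So LHS = 27/2.
∫_0^3 v(x) φ(x) dx = ∫_0^3 (2*x^3 - 6*x^2) dx. Term by term:
  ∫_0^3 2*x^3 dx = 81/2;  ∫_0^3 -6*x^2 dx = -54.
Sum: 81/2 − 54 = -27/2.
So RHS = -∫_0^3 v(x) φ(x) dx = 27/2.
LHS = RHS, so the identity holds for this test φ.
Moreover u is smooth here and v(x) = u'(x) = -2 pointwise, so the identity holds for every test function. Hence v is the weak derivative of u.


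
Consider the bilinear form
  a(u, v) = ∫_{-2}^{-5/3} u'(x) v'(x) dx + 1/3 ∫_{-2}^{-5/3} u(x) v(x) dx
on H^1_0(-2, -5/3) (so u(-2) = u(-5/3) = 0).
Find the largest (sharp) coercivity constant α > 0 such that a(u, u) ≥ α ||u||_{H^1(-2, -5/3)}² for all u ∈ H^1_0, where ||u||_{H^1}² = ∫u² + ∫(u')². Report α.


α = (1 + 27*π^2)/(3*(1 + 9*π^2))

Coercivity of a(·,·) on H^1_0(-2, -5/3) means a(u, u) ≥ α ||u||_{H^1}² for every u ∈ H^1_0.
The interval has length L = 1/3, and Poincaré/coercivity depend only on L. Here a(u, u) = ∫(u')² + (1/3)·∫u².
Here 0 < c = 1/3 < 1. The condition a(u,u) ≥ α||u||_{H^1}² reads (1−α)∫(u')² ≥ (α−c)∫u². Any admissible α is ≤ 1 (rapidly oscillating u have ∫u²/∫(u')² → 0), and α = 1 would force 0 ≥ (1−c)∫u², impossible since c < 1; so 1−α > 0. By the sharp Poincaré inequality on H^1_0 of an interval of length L, ∫(u')² ≥ (π/L)²∫u² with equality for the first sine mode sin(π(x−x₀)/L) (x₀ the left endpoint), so the inequality holds for all u iff (1−α)(π/L)² ≥ α − c, i.e. α ≤ ((π/L)² + c)/((π/L)² + 1) = (1 + c(L/π)²)/(1 + (L/π)²). With (π/L)² = 9*π^2 and c = 1/3, the largest admissible constant is α = ((π/L)² + c)/((π/L)² + 1).
Simplifying, α = (1 + 27*π^2)/(3*(1 + 9*π^2)).


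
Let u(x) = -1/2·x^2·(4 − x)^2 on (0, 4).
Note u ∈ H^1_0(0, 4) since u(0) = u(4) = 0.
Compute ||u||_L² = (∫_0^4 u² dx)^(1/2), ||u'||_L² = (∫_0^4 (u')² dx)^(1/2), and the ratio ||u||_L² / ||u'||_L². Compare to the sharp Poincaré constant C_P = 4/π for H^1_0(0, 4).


||u||_L² / ||u'||_L² = 2*sqrt(3)/3 < C_P = 4/π.

u(x) = -1/2·x^2·(4 − x)^2, so u'(x) = x*(x*(4 - x) - (x - 4)^2).
u(x) = -1/2·x^2·(4 − x)^2 vanishes at x = 0 and x = 4, so u ∈ H^1_0(0, 4). Differentiate via the product rule and integrate the resulting polynomials term by term.
  ∫_0^4 u² dx = ∫_0^4 (x^8/4 - 4*x^7 + 24*x^6 - 64*x^5 + 64*x^4) dx. Term by term:
    ∫_0^4 x^8/4 dx = 65536/9;  ∫_0^4 -4*x^7 dx = -32768;  ∫_0^4 24*x^6 dx = 393216/7;
    ∫_0^4 -64*x^5 dx = -131072/3;  ∫_0^4 64*x^4 dx = 65536/5.
  Sum: 65536/9 − 32768 + 393216/7 − 131072/3 + 65536/5 = 32768/315.
  ∫_0^4 (u')² dx = ∫_0^4 (4*x^6 - 48*x^5 + 208*x^4 - 384*x^3 + 256*x^2) dx. Term by term:
    ∫_0^4 4*x^6 dx = 65536/7;  ∫_0^4 -48*x^5 dx = -32768;  ∫_0^4 208*x^4 dx = 212992/5;
    ∫_0^4 -384*x^3 dx = -24576;  ∫_0^4 256*x^2 dx = 16384/3.
  Sum: 65536/7 − 32768 + 212992/5 − 24576 + 16384/3 = 8192/105.
∫_0^4 u² dx = 32768/315, so ||u||_L² = 128*sqrt(70)/105.
∫_0^4 (u')² dx = 8192/105, so ||u'||_L² = 64*sqrt(210)/105.
Ratio ||u||_L² / ||u'||_L² = 2*sqrt(3)/3.
Sharp Poincaré constant on H^1_0(0, 4) is C_P = L/π = 4/π, achieved by sin(π/4·x).
A polynomial bump cannot attain the sharp Poincaré constant (only the first sine eigenfunction does), so the ratio is strictly less than C_P, consistent with ||u||_L² ≤ C_P ||u'||_L².


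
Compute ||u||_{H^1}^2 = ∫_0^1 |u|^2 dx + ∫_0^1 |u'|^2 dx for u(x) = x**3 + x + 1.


||u||_{H^1}^2 = 1717/210

The H^1 norm (squared) on an interval (0, L) is
  ||u||_{H^1}^2 = ∫_0^L u(x)^2 dx + ∫_0^L u'(x)^2 dx.
Compute u'(x) = 3*x**2 + 1.
Then u(x)^2 = x**6 + 2*x**4 + 2*x**3 + x**2 + 2*x + 1 and u'(x)^2 = 9*x**4 + 6*x**2 + 1.
Integrate each monomial from 0 to 1 using ∫_0^1 c·x^n dx = c·1^(n+1)/(n+1):
  ∫_0^1 u(x)^2 dx = ∫_0^1 (x^6 + 2*x^4 + 2*x^3 + x^2 + 2*x + 1) dx. Term by term:
    ∫_0^1 x^6 dx = 1/7;  ∫_0^1 2*x^4 dx = 2/5;  ∫_0^1 2*x^3 dx = 1/2;
    ∫_0^1 x^2 dx = 1/3;  ∫_0^1 2*x dx = 1;  ∫_0^1 1 dx = 1.
  Sum: 1/7 + 2/5 + 1/2 + 1/3 + 1 + 1 = 709/210.
  ∫_0^1 u'(x)^2 dx = ∫_0^1 (9*x^4 + 6*x^2 + 1) dx. Term by term:
    ∫_0^1 9*x^4 dx = 9/5;  ∫_0^1 6*x^2 dx = 2;  ∫_0^1 1 dx = 1.
  Sum: 9/5 + 2 + 1 = 24/5.
Adding: ||u||_{H^1}^2 = 709/210 + 24/5 = 1717/210.


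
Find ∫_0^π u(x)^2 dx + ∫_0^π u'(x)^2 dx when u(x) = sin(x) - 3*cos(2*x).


||u||_{H^1(0,π)}^2 = 20 + 47*π/2

u'(x) = 6*sin(2*x) + cos(x).
Expand u² and (u')² and integrate term by term on (0, π), using: for integers n ≥ 1, ∫_0^π sin²(nx) dx = ∫_0^π cos²(nx) dx = π/2; for n ≠ n', ∫_0^π sin(nx)sin(n'x) dx = ∫_0^π cos(nx)cos(n'x) dx = 0; and by product-to-sum, ∫_0^π sin(nx)cos(n'x) dx = ½∫_0^π [sin((n+n')x) + sin((n−n')x)] dx, which is 0 when n+n' is even and 2n/(n²−n'²) when n+n' is odd (it need not vanish on (0, π)).
  u² squared terms: (-3)²·∫cos(2x)² dx = 9·π/2 = 9*π/2;  (1)²·∫sin(x)² dx = 1·π/2 = π/2.
  u² cross terms: 2·(-3)·(1)·∫cos(2x)·sin(x) dx = -6·(-2/3) = 4.
  So ∫_0^π u² dx = 9*π/2 + π/2 + 4 = 4 + 5*π.
  (u')² squared terms: (6)²·∫sin(2x)² dx = 36·π/2 = 18*π;  (1)²·∫cos(x)² dx = 1·π/2 = π/2.
  (u')² cross terms: 2·(6)·(1)·∫sin(2x)·cos(x) dx = 12·(4/3) = 16.
  So ∫_0^π (u')² dx = 18*π + π/2 + 16 = 16 + 37*π/2.
||u||_{H^1}^2 = (4 + 5*π) + (16 + 37*π/2) = 20 + 47*π/2.


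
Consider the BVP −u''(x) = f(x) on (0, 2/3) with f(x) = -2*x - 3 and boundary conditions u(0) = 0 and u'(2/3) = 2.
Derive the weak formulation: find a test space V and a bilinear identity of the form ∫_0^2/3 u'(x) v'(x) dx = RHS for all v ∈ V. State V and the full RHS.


V = {v ∈ H^1(0, 2/3) : v(0) = 0} (test functions vanish at x = 0 where u is specified); weak form: ∫_0^2/3 u'v' dx = ∫_0^2/3 (-2*x - 3) v dx + 2·v(2/3) for all v ∈ V.

Multiply both sides by a test function v and integrate from 0 to 2/3:
  ∫_0^2/3 −u''(x) v(x) dx = ∫_0^2/3 f(x) v(x) dx.
Integrate the LHS by parts once:
  ∫_0^2/3 −u'' v dx = −[u'(x) v(x)]_0^2/3 + ∫_0^2/3 u'(x) v'(x) dx.
Thus ∫_0^2/3 u'(x) v'(x) dx = ∫_0^2/3 f(x) v(x) dx + [u'(x) v(x)]_0^2/3.
Choose V so that boundary terms are either known or forced to vanish.
Mixed BC: u(0) = 0 (Dirichlet) and u'(2/3) = 2 (Neumann). Define V = {v ∈ H^1(0, 2/3) : v(0) = 0}. Then [u' v]_0^2/3 = u'(2/3)·v(2/3) − u'(0)·0 = 2·v(2/3).
Weak formulation: find u (satisfying any essential BC) such that ∫_0^2/3 u'(x) v'(x) dx = ∫_0^2/3 f v dx + 2·v(2/3) for all v ∈ V (Dirichlet at 0 absorbed into V; Neumann datum at x = 2/3 contributes the boundary term).
Substituting f(x) = -2*x - 3, the right-hand side is ∫_0^2/3 (-2*x - 3) v dx + 2·v(2/3).


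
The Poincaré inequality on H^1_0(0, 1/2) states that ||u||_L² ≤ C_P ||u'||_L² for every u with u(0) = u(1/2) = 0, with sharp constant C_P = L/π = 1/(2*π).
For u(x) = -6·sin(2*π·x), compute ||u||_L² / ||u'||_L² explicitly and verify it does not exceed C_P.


||u||_L² / ||u'||_L² = 1/(2*π) = C_P.

u(x) = -6·sin(2*π·x), so u'(x) = -12*π*cos(2*π*x).
Writing u(x) = A·sin(kπx/L) with A = -6 and k = 1, use ∫_0^L sin²(kπx/L) dx = L/2 and ∫_0^L cos²(kπx/L) dx = L/2.
u² = 36·sin²(2*π·x) and (u')² = 144*π^2·cos²(2*π·x), and each of sin², cos² integrates to L/2 = 1/4 over (0, 1/2).
∫_0^1/2 u² dx = 9, so ||u||_L² = 3.
∫_0^1/2 (u')² dx = 36*π^2, so ||u'||_L² = 6*π.
Ratio ||u||_L² / ||u'||_L² = 1/(2*π).
Sharp Poincaré constant on H^1_0(0, 1/2) is C_P = L/π = 1/(2*π), achieved by sin(2*π·x).
This is the k = 1 eigenfunction (up to amplitude), so the ratio equals the sharp Poincaré constant exactly.


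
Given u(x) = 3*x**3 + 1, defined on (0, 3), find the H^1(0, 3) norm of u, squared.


||u||_{H^1}^2 = 481107/70

The H^1 norm (squared) on an interval (0, L) is
  ||u||_{H^1}^2 = ∫_0^L u(x)^2 dx + ∫_0^L u'(x)^2 dx.
Compute u'(x) = 9*x**2.
Then u(x)^2 = 9*x**6 + 6*x**3 + 1 and u'(x)^2 = 81*x**4.
Integrate each monomial from 0 to 3 using ∫_0^3 c·x^n dx = c·3^(n+1)/(n+1):
  ∫_0^3 u(x)^2 dx = ∫_0^3 (9*x^6 + 6*x^3 + 1) dx. Term by term:
    ∫_0^3 9*x^6 dx = 19683/7;  ∫_0^3 6*x^3 dx = 243/2;  ∫_0^3 1 dx = 3.
  Sum: 19683/7 + 243/2 + 3 = 41109/14.
  ∫_0^3 u'(x)^2 dx = ∫_0^3 (81*x^4) dx. Term by term:
    ∫_0^3 81*x^4 dx = 19683/5.
Adding: ||u||_{H^1}^2 = 41109/14 + 19683/5 = 481107/70.


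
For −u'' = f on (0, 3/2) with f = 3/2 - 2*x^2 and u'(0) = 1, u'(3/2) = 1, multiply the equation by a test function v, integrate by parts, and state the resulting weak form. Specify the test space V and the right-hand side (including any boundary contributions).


V = H^1(0, 3/2) (v unrestricted at boundary; u is determined up to an additive constant); weak form: ∫_0^3/2 u'v' dx = ∫_0^3/2 (3/2 - 2*x^2) v dx + v(3/2) − v(0) for all v ∈ V.

Multiply both sides by a test function v and integrate from 0 to 3/2:
  ∫_0^3/2 −u''(x) v(x) dx = ∫_0^3/2 f(x) v(x) dx.
Integrate the LHS by parts once:
  ∫_0^3/2 −u'' v dx = −[u'(x) v(x)]_0^3/2 + ∫_0^3/2 u'(x) v'(x) dx.
Thus ∫_0^3/2 u'(x) v'(x) dx = ∫_0^3/2 f(x) v(x) dx + [u'(x) v(x)]_0^3/2.
Choose V so that boundary terms are either known or forced to vanish.
u has inhomogeneous Neumann u'(0) = 1, u'(3/2) = 1. [u' v]_0^3/2 = (1)·v(3/2) − (1)·v(0) = v(3/2) − v(0). Take V = H^1(0, 3/2); boundary term becomes part of RHS.
Weak formulation: find u (satisfying any essential BC) such that ∫_0^3/2 u'(x) v'(x) dx = ∫_0^3/2 f v dx + v(3/2) − v(0) for all v ∈ V (Neumann data are natural BCs: they enter the RHS as boundary terms).
Substituting f(x) = 3/2 - 2*x^2, the right-hand side is ∫_0^3/2 (3/2 - 2*x^2) v dx + v(3/2) − v(0).
Compatibility check (pure Neumann): taking v ≡ 1 ∈ V gives 0 = ∫_0^3/2 f dx + (1) − (1), i.e. ∫_0^3/2 f dx must equal u'(0) − u'(3/2) = 0. Indeed ∫_0^3/2 (3/2 - 2*x^2) dx = 0, so the data are compatible. The solution is then unique only up to an additive constant (fix it e.g. by requiring ∫_0^3/2 u dx = 0).


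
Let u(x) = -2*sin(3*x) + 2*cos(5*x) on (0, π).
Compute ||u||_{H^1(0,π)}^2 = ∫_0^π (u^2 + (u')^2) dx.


||u||_{H^1(0,π)}^2 = 72*π

u'(x) = -10*sin(5*x) - 6*cos(3*x).
Expand u² and (u')² and integrate term by term on (0, π), using: for integers n ≥ 1, ∫_0^π sin²(nx) dx = ∫_0^π cos²(nx) dx = π/2; for n ≠ n', ∫_0^π sin(nx)sin(n'x) dx = ∫_0^π cos(nx)cos(n'x) dx = 0; and by product-to-sum, ∫_0^π sin(nx)cos(n'x) dx = ½∫_0^π [sin((n+n')x) + sin((n−n')x)] dx, which is 0 when n+n' is even and 2n/(n²−n'²) when n+n' is odd (it need not vanish on (0, π)).
  u² squared terms: (-2)²·∫sin(3x)² dx = 4·π/2 = 2*π;  (2)²·∫cos(5x)² dx = 4·π/2 = 2*π.
  u² cross terms: 2·(-2)·(2)·∫sin(3x)·cos(5x) dx = -8·(0) = 0.
  So ∫_0^π u² dx = 2*π + 2*π + 0 = 4*π.
  (u')² squared terms: (-10)²·∫sin(5x)² dx = 100·π/2 = 50*π;  (-6)²·∫cos(3x)² dx = 36·π/2 = 18*π.
  (u')² cross terms: 2·(-10)·(-6)·∫sin(5x)·cos(3x) dx = 120·(0) = 0.
  So ∫_0^π (u')² dx = 50*π + 18*π + 0 = 68*π.
||u||_{H^1}^2 = (4*π) + (68*π) = 72*π.


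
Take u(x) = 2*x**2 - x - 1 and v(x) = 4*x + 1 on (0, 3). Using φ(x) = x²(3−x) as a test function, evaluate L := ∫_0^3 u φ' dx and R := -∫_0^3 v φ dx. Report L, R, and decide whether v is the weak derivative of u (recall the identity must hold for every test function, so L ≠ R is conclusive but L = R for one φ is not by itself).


LHS = -837/20, RHS = -1107/20. No, v is not the weak derivative of u.

u(x) = 2*x**2 - x - 1, classical derivative u'(x) = 4*x - 1.
φ(x) = x²(3−x), so φ'(x) = 3*x*(2 - x).
Note φ(0) = φ(3) = 0, so the boundary term u·φ vanishes.
LHS = ∫_0^3 u(x) φ'(x) dx = ∫_0^3 (-6*x^4 + 15*x^3 - 3*x^2 - 6*x) dx. Term by term:
  ∫_0^3 -6*x^4 dx = -1458/5;  ∫_0^3 15*x^3 dx = 1215/4;  ∫_0^3 -3*x^2 dx = -27;
  ∫_0^3 -6*x dx = -27.
Sum: -1458/5 + 1215/4 − 27 − 27 = -837/20.
So LHS = -837/20.
∫_0^3 v(x) φ(x) dx = ∫_0^3 (-4*x^4 + 11*x^3 + 3*x^2) dx. Term by term:
  ∫_0^3 -4*x^4 dx = -972/5;  ∫_0^3 11*x^3 dx = 891/4;  ∫_0^3 3*x^2 dx = 27.
Sum: -972/5 + 891/4 + 27 = 1107/20.
So RHS = -∫_0^3 v(x) φ(x) dx = -1107/20.
LHS − RHS = 27/2 ≠ 0, so the identity fails.
(For a valid weak derivative the identity must hold for EVERY test function, in particular this one. The failure shows v is NOT the weak derivative of u.)
Correct weak derivative would be u'(x) = 4*x - 1.


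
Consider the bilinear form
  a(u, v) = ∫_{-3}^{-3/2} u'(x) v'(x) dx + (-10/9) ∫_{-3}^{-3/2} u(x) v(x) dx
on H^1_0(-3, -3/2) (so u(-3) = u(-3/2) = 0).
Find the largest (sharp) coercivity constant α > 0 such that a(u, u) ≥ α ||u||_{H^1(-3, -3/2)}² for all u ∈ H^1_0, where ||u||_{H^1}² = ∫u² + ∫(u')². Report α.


α = 2*(-5 + 2*π^2)/(9 + 4*π^2)

Coercivity of a(·,·) on H^1_0(-3, -3/2) means a(u, u) ≥ α ||u||_{H^1}² for every u ∈ H^1_0.
The interval has length L = 3/2, and Poincaré/coercivity depend only on L. Here a(u, u) = ∫(u')² + (-10/9)·∫u².
Here c = -10/9 < 0 with |c| < (π/L)² = 4*π^2/9, so coercivity still holds. The condition a(u,u) ≥ α||u||_{H^1}² reads (1−α)∫(u')² ≥ (α−c)∫u². Any admissible α is ≤ 1 (rapidly oscillating u have ∫u²/∫(u')² → 0), and α = 1 would force 0 ≥ (1−c)∫u², impossible since c < 1; so 1−α > 0. By the sharp Poincaré inequality on H^1_0 of an interval of length L, ∫(u')² ≥ (π/L)²∫u² with equality for the first sine mode sin(π(x−x₀)/L) (x₀ the left endpoint), so the inequality holds for all u iff (1−α)(π/L)² ≥ α − c, i.e. α ≤ ((π/L)² + c)/((π/L)² + 1) = (1 + c(L/π)²)/(1 + (L/π)²). (Direct route, valid since c ≤ 0: Poincaré gives c∫u² ≥ c(L/π)²∫(u')², so a(u,u) ≥ (1 + c(L/π)²)∫(u')², while ||u||_{H^1}² ≤ (1 + (L/π)²)∫(u')²; dividing yields the same α.) With (π/L)² = 4*π^2/9 and c = -10/9, the largest admissible constant is α = ((π/L)² + c)/((π/L)² + 1).
Simplifying, α = 2*(-5 + 2*π^2)/(9 + 4*π^2).


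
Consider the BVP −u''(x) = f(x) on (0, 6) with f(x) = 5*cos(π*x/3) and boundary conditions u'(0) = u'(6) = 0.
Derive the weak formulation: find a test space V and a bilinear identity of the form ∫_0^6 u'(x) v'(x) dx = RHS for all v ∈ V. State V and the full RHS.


V = H^1(0, 6) (no boundary constraint on v; u is determined up to an additive constant); weak form: ∫_0^6 u'v' dx = ∫_0^6 (5*cos(π*x/3)) v dx for all v ∈ V.

Multiply both sides by a test function v and integrate from 0 to 6:
  ∫_0^6 −u''(x) v(x) dx = ∫_0^6 f(x) v(x) dx.
Integrate the LHS by parts once:
  ∫_0^6 −u'' v dx = −[u'(x) v(x)]_0^6 + ∫_0^6 u'(x) v'(x) dx.
Thus ∫_0^6 u'(x) v'(x) dx = ∫_0^6 f(x) v(x) dx + [u'(x) v(x)]_0^6.
Choose V so that boundary terms are either known or forced to vanish.
u has homogeneous Neumann: u'(0) = u'(6) = 0. So [u' v]_0^6 = 0·v(6) − 0·v(0) = 0 for any v; take V = H^1(0, 6).
Weak formulation: find u (satisfying any essential BC) such that ∫_0^6 u'(x) v'(x) dx = ∫_0^6 f v dx for all v ∈ V (homogeneous Neumann, so boundary terms vanish).
Substituting f(x) = 5*cos(π*x/3), the right-hand side is ∫_0^6 (5*cos(π*x/3)) v dx.
Compatibility check (pure Neumann): taking v ≡ 1 ∈ V gives 0 = ∫_0^6 f dx + (0) − (0), i.e. ∫_0^6 f dx must equal u'(0) − u'(6) = 0. Indeed ∫_0^6 (5*cos(π*x/3)) dx = 0, so the data are compatible. The solution is then unique only up to an additive constant (fix it e.g. by requiring ∫_0^6 u dx = 0).


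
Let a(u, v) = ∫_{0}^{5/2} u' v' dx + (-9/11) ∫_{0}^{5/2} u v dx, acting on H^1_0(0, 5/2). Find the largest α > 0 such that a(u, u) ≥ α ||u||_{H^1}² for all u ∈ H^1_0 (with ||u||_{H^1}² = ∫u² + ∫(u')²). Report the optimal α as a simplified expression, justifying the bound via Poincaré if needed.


α = (-225 + 44*π^2)/(11*(25 + 4*π^2))

Coercivity of a(·,·) on H^1_0(0, 5/2) means a(u, u) ≥ α ||u||_{H^1}² for every u ∈ H^1_0.
The interval has length L = 5/2, and Poincaré/coercivity depend only on L. Here a(u, u) = ∫(u')² + (-9/11)·∫u².
Here c = -9/11 < 0 with |c| < (π/L)² = 4*π^2/25, so coercivity still holds. The condition a(u,u) ≥ α||u||_{H^1}² reads (1−α)∫(u')² ≥ (α−c)∫u². Any admissible α is ≤ 1 (rapidly oscillating u have ∫u²/∫(u')² → 0), and α = 1 would force 0 ≥ (1−c)∫u², impossible since c < 1; so 1−α > 0. By the sharp Poincaré inequality on H^1_0 of an interval of length L, ∫(u')² ≥ (π/L)²∫u² with equality for the first sine mode sin(π(x−x₀)/L) (x₀ the left endpoint), so the inequality holds for all u iff (1−α)(π/L)² ≥ α − c, i.e. α ≤ ((π/L)² + c)/((π/L)² + 1) = (1 + c(L/π)²)/(1 + (L/π)²). (Direct route, valid since c ≤ 0: Poincaré gives c∫u² ≥ c(L/π)²∫(u')², so a(u,u) ≥ (1 + c(L/π)²)∫(u')², while ||u||_{H^1}² ≤ (1 + (L/π)²)∫(u')²; dividing yields the same α.) With (π/L)² = 4*π^2/25 and c = -9/11, the largest admissible constant is α = ((π/L)² + c)/((π/L)² + 1).
Simplifying, α = (-225 + 44*π^2)/(11*(25 + 4*π^2)).


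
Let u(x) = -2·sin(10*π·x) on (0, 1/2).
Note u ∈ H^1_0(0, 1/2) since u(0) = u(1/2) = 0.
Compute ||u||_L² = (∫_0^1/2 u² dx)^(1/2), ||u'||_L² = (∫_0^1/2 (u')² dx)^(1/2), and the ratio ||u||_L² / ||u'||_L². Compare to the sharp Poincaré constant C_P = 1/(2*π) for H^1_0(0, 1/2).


||u||_L² / ||u'||_L² = 1/(10*π) < C_P = 1/(2*π).

u(x) = -2·sin(10*π·x), so u'(x) = -20*π*cos(10*π*x).
Writing u(x) = A·sin(kπx/L) with A = -2 and k = 5, use ∫_0^L sin²(kπx/L) dx = L/2 and ∫_0^L cos²(kπx/L) dx = L/2.
u² = 4·sin²(10*π·x) and (u')² = 400*π^2·cos²(10*π·x), and each of sin², cos² integrates to L/2 = 1/4 over (0, 1/2).
∫_0^1/2 u² dx = 1, so ||u||_L² = 1.
∫_0^1/2 (u')² dx = 100*π^2, so ||u'||_L² = 10*π.
Ratio ||u||_L² / ||u'||_L² = 1/(10*π).
Sharp Poincaré constant on H^1_0(0, 1/2) is C_P = L/π = 1/(2*π), achieved by sin(2*π·x).
This is the k = 5 harmonic; the ratio L/(kπ) is strictly less than C_P = L/π, consistent with the sharp inequality ||u||_L² ≤ C_P ||u'||_L².


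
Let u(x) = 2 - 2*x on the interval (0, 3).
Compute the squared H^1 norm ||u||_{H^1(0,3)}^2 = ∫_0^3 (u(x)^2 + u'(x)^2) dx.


||u||_{H^1}^2 = 24

The H^1 norm (squared) on an interval (0, L) is
  ||u||_{H^1}^2 = ∫_0^L u(x)^2 dx + ∫_0^L u'(x)^2 dx.
Compute u'(x) = -2.
Then u(x)^2 = 4*x**2 - 8*x + 4 and u'(x)^2 = 4.
Integrate each monomial from 0 to 3 using ∫_0^3 c·x^n dx = c·3^(n+1)/(n+1):
  ∫_0^3 u(x)^2 dx = ∫_0^3 (4*x^2 - 8*x + 4) dx. Term by term:
    ∫_0^3 4*x^2 dx = 36;  ∫_0^3 -8*x dx = -36;  ∫_0^3 4 dx = 12.
  Sum: 36 − 36 + 12 = 12.
  ∫_0^3 u'(x)^2 dx = ∫_0^3 (4) dx. Term by term:
    ∫_0^3 4 dx = 12.
Adding: ||u||_{H^1}^2 = 12 + 12 = 24.


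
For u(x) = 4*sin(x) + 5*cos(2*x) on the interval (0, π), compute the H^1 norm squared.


||u||_{H^1(0,π)}^2 = -400/3 + 157*π/2

u'(x) = -10*sin(2*x) + 4*cos(x).
Expand u² and (u')² and integrate term by term on (0, π), using: for integers n ≥ 1, ∫_0^π sin²(nx) dx = ∫_0^π cos²(nx) dx = π/2; for n ≠ n', ∫_0^π sin(nx)sin(n'x) dx = ∫_0^π cos(nx)cos(n'x) dx = 0; and by product-to-sum, ∫_0^π sin(nx)cos(n'x) dx = ½∫_0^π [sin((n+n')x) + sin((n−n')x)] dx, which is 0 when n+n' is even and 2n/(n²−n'²) when n+n' is odd (it need not vanish on (0, π)).
  u² squared terms: (4)²·∫sin(x)² dx = 16·π/2 = 8*π;  (5)²·∫cos(2x)² dx = 25·π/2 = 25*π/2.
  u² cross terms: 2·(4)·(5)·∫sin(x)·cos(2x) dx = 40·(-2/3) = -80/3.
  So ∫_0^π u² dx = 8*π + 25*π/2 − 80/3 = -80/3 + 41*π/2.
  (u')² squared terms: (-10)²·∫sin(2x)² dx = 100·π/2 = 50*π;  (4)²·∫cos(x)² dx = 16·π/2 = 8*π.
  (u')² cross terms: 2·(-10)·(4)·∫sin(2x)·cos(x) dx = -80·(4/3) = -320/3.
  So ∫_0^π (u')² dx = 50*π + 8*π − 320/3 = -320/3 + 58*π.
||u||_{H^1}^2 = (-80/3 + 41*π/2) + (-320/3 + 58*π) = -400/3 + 157*π/2.


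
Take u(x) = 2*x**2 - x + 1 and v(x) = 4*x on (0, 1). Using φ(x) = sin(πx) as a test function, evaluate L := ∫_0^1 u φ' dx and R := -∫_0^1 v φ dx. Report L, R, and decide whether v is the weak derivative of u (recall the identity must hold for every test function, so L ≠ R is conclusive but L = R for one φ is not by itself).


LHS = -2/π, RHS = -4/π. No, v is not the weak derivative of u.

u(x) = 2*x**2 - x + 1, classical derivative u'(x) = 4*x - 1.
φ(x) = sin(πx), so φ'(x) = π*cos(π*x).
Note φ(0) = φ(1) = 0, so the boundary term u·φ vanishes.
LHS = ∫_0^1 u(x) φ'(x) dx = ∫_0^1 (2*π*x^2*cos(π*x) - π*x*cos(π*x) + π*cos(π*x)) dx. Term by term:
  ∫_0^1 π*cos(π*x) dx = 0;  ∫_0^1 -π*x*cos(π*x) dx = 2/π;  ∫_0^1 2*π*x^2*cos(π*x) dx = -4/π.
Sum: 0 + 2/π − 4/π = -2/π.
So LHS = -2/π.
∫_0^1 v(x) φ(x) dx = ∫_0^1 (4*x*sin(π*x)) dx. Term by term:
  ∫_0^1 4*x*sin(π*x) dx = 4/π.
So RHS = -∫_0^1 v(x) φ(x) dx = -4/π.
LHS − RHS = 2/π ≠ 0, so the identity fails.
(For a valid weak derivative the identity must hold for EVERY test function, in particular this one. The failure shows v is NOT the weak derivative of u.)
Correct weak derivative would be u'(x) = 4*x - 1.


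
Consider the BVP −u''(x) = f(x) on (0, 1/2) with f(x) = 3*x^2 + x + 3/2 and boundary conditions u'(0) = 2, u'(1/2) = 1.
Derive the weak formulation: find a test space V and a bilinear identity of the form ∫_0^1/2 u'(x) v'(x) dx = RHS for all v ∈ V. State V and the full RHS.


V = H^1(0, 1/2) (v unrestricted at boundary; u is determined up to an additive constant); weak form: ∫_0^1/2 u'v' dx = ∫_0^1/2 (3*x^2 + x + 3/2) v dx + v(1/2) − 2·v(0) for all v ∈ V.

Multiply both sides by a test function v and integrate from 0 to 1/2:
  ∫_0^1/2 −u''(x) v(x) dx = ∫_0^1/2 f(x) v(x) dx.
Integrate the LHS by parts once:
  ∫_0^1/2 −u'' v dx = −[u'(x) v(x)]_0^1/2 + ∫_0^1/2 u'(x) v'(x) dx.
Thus ∫_0^1/2 u'(x) v'(x) dx = ∫_0^1/2 f(x) v(x) dx + [u'(x) v(x)]_0^1/2.
Choose V so that boundary terms are either known or forced to vanish.
u has inhomogeneous Neumann u'(0) = 2, u'(1/2) = 1. [u' v]_0^1/2 = (1)·v(1/2) − (2)·v(0) = v(1/2) − 2·v(0). Take V = H^1(0, 1/2); boundary term becomes part of RHS.
Weak formulation: find u (satisfying any essential BC) such that ∫_0^1/2 u'(x) v'(x) dx = ∫_0^1/2 f v dx + v(1/2) − 2·v(0) for all v ∈ V (Neumann data are natural BCs: they enter the RHS as boundary terms).
Substituting f(x) = 3*x^2 + x + 3/2, the right-hand side is ∫_0^1/2 (3*x^2 + x + 3/2) v dx + v(1/2) − 2·v(0).
Compatibility check (pure Neumann): taking v ≡ 1 ∈ V gives 0 = ∫_0^1/2 f dx + (1) − (2), i.e. ∫_0^1/2 f dx must equal u'(0) − u'(1/2) = 1. Indeed ∫_0^1/2 (3*x^2 + x + 3/2) dx = 1, so the data are compatible. The solution is then unique only up to an additive constant (fix it e.g. by requiring ∫_0^1/2 u dx = 0).


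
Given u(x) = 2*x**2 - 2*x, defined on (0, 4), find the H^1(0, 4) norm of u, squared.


||u||_{H^1}^2 = 9328/15

The H^1 norm (squared) on an interval (0, L) is
  ||u||_{H^1}^2 = ∫_0^L u(x)^2 dx + ∫_0^L u'(x)^2 dx.
Compute u'(x) = 4*x - 2.
Then u(x)^2 = 4*x**4 - 8*x**3 + 4*x**2 and u'(x)^2 = 16*x**2 - 16*x + 4.
Integrate each monomial from 0 to 4 using ∫_0^4 c·x^n dx = c·4^(n+1)/(n+1):
  ∫_0^4 u(x)^2 dx = ∫_0^4 (4*x^4 - 8*x^3 + 4*x^2) dx. Term by term:
    ∫_0^4 4*x^4 dx = 4096/5;  ∫_0^4 -8*x^3 dx = -512;  ∫_0^4 4*x^2 dx = 256/3.
  Sum: 4096/5 − 512 + 256/3 = 5888/15.
  ∫_0^4 u'(x)^2 dx = ∫_0^4 (16*x^2 - 16*x + 4) dx. Term by term:
    ∫_0^4 16*x^2 dx = 1024/3;  ∫_0^4 -16*x dx = -128;  ∫_0^4 4 dx = 16.
  Sum: 1024/3 − 128 + 16 = 688/3.
Adding: ||u||_{H^1}^2 = 5888/15 + 688/3 = 9328/15.


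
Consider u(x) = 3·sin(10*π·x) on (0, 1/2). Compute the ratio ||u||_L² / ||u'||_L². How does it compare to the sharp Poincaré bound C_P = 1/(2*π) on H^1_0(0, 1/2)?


||u||_L² / ||u'||_L² = 1/(10*π) < C_P = 1/(2*π).

u(x) = 3·sin(10*π·x), so u'(x) = 30*π*cos(10*π*x).
Writing u(x) = A·sin(kπx/L) with A = 3 and k = 5, use ∫_0^L sin²(kπx/L) dx = L/2 and ∫_0^L cos²(kπx/L) dx = L/2.
u² = 9·sin²(10*π·x) and (u')² = 900*π^2·cos²(10*π·x), and each of sin², cos² integrates to L/2 = 1/4 over (0, 1/2).
∫_0^1/2 u² dx = 9/4, so ||u||_L² = 3/2.
∫_0^1/2 (u')² dx = 225*π^2, so ||u'||_L² = 15*π.
Ratio ||u||_L² / ||u'||_L² = 1/(10*π).
Sharp Poincaré constant on H^1_0(0, 1/2) is C_P = L/π = 1/(2*π), achieved by sin(2*π·x).
This is the k = 5 harmonic; the ratio L/(kπ) is strictly less than C_P = L/π, consistent with the sharp inequality ||u||_L² ≤ C_P ||u'||_L².


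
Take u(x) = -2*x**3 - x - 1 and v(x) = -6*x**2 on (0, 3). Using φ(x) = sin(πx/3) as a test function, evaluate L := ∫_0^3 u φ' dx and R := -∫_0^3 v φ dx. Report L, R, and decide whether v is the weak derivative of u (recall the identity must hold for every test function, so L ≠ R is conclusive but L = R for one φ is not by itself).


LHS = -648/π^3 + 168/π, RHS = -648/π^3 + 162/π. No, v is not the weak derivative of u.

u(x) = -2*x**3 - x - 1, classical derivative u'(x) = -6*x**2 - 1.
φ(x) = sin(πx/3), so φ'(x) = π*cos(π*x/3)/3.
Note φ(0) = φ(3) = 0, so the boundary term u·φ vanishes.
LHS = ∫_0^3 u(x) φ'(x) dx = ∫_0^3 (-2*π*x^3*cos(π*x/3)/3 - π*x*cos(π*x/3)/3 - π*cos(π*x/3)/3) dx. Term by term:
  ∫_0^3 -π*cos(π*x/3)/3 dx = 0;  ∫_0^3 -2*π*x^3*cos(π*x/3)/3 dx = -648/π^3 + 162/π;  ∫_0^3 -π*x*cos(π*x/3)/3 dx = 6/π.
Sum: 0 + -648/π^3 + 162/π + 6/π = -648/π^3 + 168/π.
So LHS = -648/π^3 + 168/π.
∫_0^3 v(x) φ(x) dx = ∫_0^3 (-6*x^2*sin(π*x/3)) dx. Term by term:
  ∫_0^3 -6*x^2*sin(π*x/3) dx = -162/π + 648/π^3.
So RHS = -∫_0^3 v(x) φ(x) dx = -648/π^3 + 162/π.
LHS − RHS = 6/π ≠ 0, so the identity fails.
(For a valid weak derivative the identity must hold for EVERY test function, in particular this one. The failure shows v is NOT the weak derivative of u.)
Correct weak derivative would be u'(x) = -6*x**2 - 1.


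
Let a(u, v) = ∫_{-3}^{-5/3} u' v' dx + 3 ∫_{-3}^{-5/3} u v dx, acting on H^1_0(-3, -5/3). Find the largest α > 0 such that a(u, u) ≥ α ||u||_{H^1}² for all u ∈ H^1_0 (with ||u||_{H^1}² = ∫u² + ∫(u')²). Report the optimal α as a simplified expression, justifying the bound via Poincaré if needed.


α = 1

Coercivity of a(·,·) on H^1_0(-3, -5/3) means a(u, u) ≥ α ||u||_{H^1}² for every u ∈ H^1_0.
The interval has length L = 4/3, and Poincaré/coercivity depend only on L. Here a(u, u) = ∫(u')² + (3)·∫u².
Here c = 3 ≥ 1, so a(u,u) = ∫(u')² + c∫u² ≥ ∫(u')² + ∫u² = ||u||_{H^1}², i.e. α = 1 works. No larger α is possible: a(u,u) ≥ α||u||_{H^1}² means (1−α)∫(u')² ≥ (α−c)∫u², and for the modes u_n = sin(nπ(x−x₀)/L) (x₀ the left endpoint) one has ∫u_n²/∫(u_n')² = (L/(nπ))² → 0, so a(u_n,u_n)/||u_n||_{H^1}² → 1. Hence the optimal constant is α = 1.
Therefore α = 1.


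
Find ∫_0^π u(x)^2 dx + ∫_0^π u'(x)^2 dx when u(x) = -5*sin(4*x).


||u||_{H^1(0,π)}^2 = 425*π/2

u'(x) = -20*cos(4*x).
Expand u² and (u')² and integrate term by term on (0, π), using: for integers n ≥ 1, ∫_0^π sin²(nx) dx = ∫_0^π cos²(nx) dx = π/2; for n ≠ n', ∫_0^π sin(nx)sin(n'x) dx = ∫_0^π cos(nx)cos(n'x) dx = 0; and by product-to-sum, ∫_0^π sin(nx)cos(n'x) dx = ½∫_0^π [sin((n+n')x) + sin((n−n')x)] dx, which is 0 when n+n' is even and 2n/(n²−n'²) when n+n' is odd (it need not vanish on (0, π)).
  u² squared terms: (-5)²·∫sin(4x)² dx = 25·π/2 = 25*π/2.
  So ∫_0^π u² dx = 25*π/2.
  (u')² squared terms: (-20)²·∫cos(4x)² dx = 400·π/2 = 200*π.
  So ∫_0^π (u')² dx = 200*π.
||u||_{H^1}^2 = (25*π/2) + (200*π) = 425*π/2.


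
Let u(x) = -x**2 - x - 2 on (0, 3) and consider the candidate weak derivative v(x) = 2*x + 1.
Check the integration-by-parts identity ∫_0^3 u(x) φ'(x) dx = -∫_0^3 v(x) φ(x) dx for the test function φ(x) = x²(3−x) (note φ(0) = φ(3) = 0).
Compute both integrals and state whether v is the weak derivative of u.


LHS = 621/20, RHS = -621/20. No, v is not the weak derivative of u.

u(x) = -x**2 - x - 2, classical derivative u'(x) = -2*x - 1.
φ(x) = x²(3−x), so φ'(x) = 3*x*(2 - x).
Note φ(0) = φ(3) = 0, so the boundary term u·φ vanishes.
LHS = ∫_0^3 u(x) φ'(x) dx = ∫_0^3 (3*x^4 - 3*x^3 - 12*x) dx. Term by term:
  ∫_0^3 3*x^4 dx = 729/5;  ∫_0^3 -3*x^3 dx = -243/4;  ∫_0^3 -12*x dx = -54.
Sum: 729/5 − 243/4 − 54 = 621/20.
So LHS = 621/20.
∫_0^3 v(x) φ(x) dx = ∫_0^3 (-2*x^4 + 5*x^3 + 3*x^2) dx. Term by term:
  ∫_0^3 -2*x^4 dx = -486/5;  ∫_0^3 5*x^3 dx = 405/4;  ∫_0^3 3*x^2 dx = 27.
Sum: -486/5 + 405/4 + 27 = 621/20.
So RHS = -∫_0^3 v(x) φ(x) dx = -621/20.
LHS − RHS = 621/10 ≠ 0, so the identity fails.
(For a valid weak derivative the identity must hold for EVERY test function, in particular this one. The failure shows v is NOT the weak derivative of u.)
Correct weak derivative would be u'(x) = -2*x - 1.


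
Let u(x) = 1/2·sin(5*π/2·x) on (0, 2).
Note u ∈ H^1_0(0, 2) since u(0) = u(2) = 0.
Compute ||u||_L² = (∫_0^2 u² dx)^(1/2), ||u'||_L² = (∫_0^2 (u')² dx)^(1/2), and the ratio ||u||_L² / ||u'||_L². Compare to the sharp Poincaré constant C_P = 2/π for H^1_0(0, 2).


||u||_L² / ||u'||_L² = 2/(5*π) < C_P = 2/π.

u(x) = 1/2·sin(5*π/2·x), so u'(x) = 5*π*cos(5*π*x/2)/4.
Writing u(x) = A·sin(kπx/L) with A = 1/2 and k = 5, use ∫_0^L sin²(kπx/L) dx = L/2 and ∫_0^L cos²(kπx/L) dx = L/2.
u² = 1/4·sin²(5*π/2·x) and (u')² = 25*π^2/16·cos²(5*π/2·x), and each of sin², cos² integrates to L/2 = 1 over (0, 2).
∫_0^2 u² dx = 1/4, so ||u||_L² = 1/2.
∫_0^2 (u')² dx = 25*π^2/16, so ||u'||_L² = 5*π/4.
Ratio ||u||_L² / ||u'||_L² = 2/(5*π).
Sharp Poincaré constant on H^1_0(0, 2) is C_P = L/π = 2/π, achieved by sin(π/2·x).
This is the k = 5 harmonic; the ratio L/(kπ) is strictly less than C_P = L/π, consistent with the sharp inequality ||u||_L² ≤ C_P ||u'||_L².


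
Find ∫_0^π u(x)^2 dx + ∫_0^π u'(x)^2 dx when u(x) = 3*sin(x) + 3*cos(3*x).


||u||_{H^1(0,π)}^2 = 54*π

u'(x) = -9*sin(3*x) + 3*cos(x).
Expand u² and (u')² and integrate term by term on (0, π), using: for integers n ≥ 1, ∫_0^π sin²(nx) dx = ∫_0^π cos²(nx) dx = π/2; for n ≠ n', ∫_0^π sin(nx)sin(n'x) dx = ∫_0^π cos(nx)cos(n'x) dx = 0; and by product-to-sum, ∫_0^π sin(nx)cos(n'x) dx = ½∫_0^π [sin((n+n')x) + sin((n−n')x)] dx, which is 0 when n+n' is even and 2n/(n²−n'²) when n+n' is odd (it need not vanish on (0, π)).
  u² squared terms: (3)²·∫cos(3x)² dx = 9·π/2 = 9*π/2;  (3)²·∫sin(x)² dx = 9·π/2 = 9*π/2.
  u² cross terms: 2·(3)·(3)·∫cos(3x)·sin(x) dx = 18·(0) = 0.
  So ∫_0^π u² dx = 9*π/2 + 9*π/2 + 0 = 9*π.
  (u')² squared terms: (-9)²·∫sin(3x)² dx = 81·π/2 = 81*π/2;  (3)²·∫cos(x)² dx = 9·π/2 = 9*π/2.
  (u')² cross terms: 2·(-9)·(3)·∫sin(3x)·cos(x) dx = -54·(0) = 0.
  So ∫_0^π (u')² dx = 81*π/2 + 9*π/2 + 0 = 45*π.
||u||_{H^1}^2 = (9*π) + (45*π) = 54*π.


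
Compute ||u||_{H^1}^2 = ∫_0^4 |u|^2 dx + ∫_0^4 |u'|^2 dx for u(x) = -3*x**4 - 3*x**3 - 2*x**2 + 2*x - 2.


||u||_{H^1}^2 = 103086944/105

The H^1 norm (squared) on an interval (0, L) is
  ||u||_{H^1}^2 = ∫_0^L u(x)^2 dx + ∫_0^L u'(x)^2 dx.
Compute u'(x) = -12*x**3 - 9*x**2 - 4*x + 2.
Then u(x)^2 = 9*x**8 + 18*x**7 + 21*x**6 + 4*x**4 + 4*x**3 + 12*x**2 - 8*x + 4 and u'(x)^2 = 144*x**6 + 216*x**5 + 177*x**4 + 24*x**3 - 20*x**2 - 16*x + 4.
Integrate each monomial from 0 to 4 using ∫_0^4 c·x^n dx = c·4^(n+1)/(n+1):
  ∫_0^4 u(x)^2 dx = ∫_0^4 (9*x^8 + 18*x^7 + 21*x^6 + 4*x^4 + 4*x^3 + 12*x^2 - 8*x + 4) dx. Term by term:
    ∫_0^4 9*x^8 dx = 262144;  ∫_0^4 18*x^7 dx = 147456;  ∫_0^4 21*x^6 dx = 49152;
    ∫_0^4 4*x^4 dx = 4096/5;  ∫_0^4 4*x^3 dx = 256;  ∫_0^4 12*x^2 dx = 256;
    ∫_0^4 -8*x dx = -64;  ∫_0^4 4 dx = 16.
  Sum: 262144 + 147456 + 49152 + 4096/5 + 256 + 256 − 64 + 16 = 2300176/5.
  ∫_0^4 u'(x)^2 dx = ∫_0^4 (144*x^6 + 216*x^5 + 177*x^4 + 24*x^3 - 20*x^2 - 16*x + 4) dx. Term by term:
    ∫_0^4 144*x^6 dx = 2359296/7;  ∫_0^4 216*x^5 dx = 147456;  ∫_0^4 177*x^4 dx = 181248/5;
    ∫_0^4 24*x^3 dx = 1536;  ∫_0^4 -20*x^2 dx = -1280/3;  ∫_0^4 -16*x dx = -128;
    ∫_0^4 4 dx = 16.
  Sum: 2359296/7 + 147456 + 181248/5 + 1536 − 1280/3 − 128 + 16 = 54783248/105.
Adding: ||u||_{H^1}^2 = 2300176/5 + 54783248/105 = 103086944/105.


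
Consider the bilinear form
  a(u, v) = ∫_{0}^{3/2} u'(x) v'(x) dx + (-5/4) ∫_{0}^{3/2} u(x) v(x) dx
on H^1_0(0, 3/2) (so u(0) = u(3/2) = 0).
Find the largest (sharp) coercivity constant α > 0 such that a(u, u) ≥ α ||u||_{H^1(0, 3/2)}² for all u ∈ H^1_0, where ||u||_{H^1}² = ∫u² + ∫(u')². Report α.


α = (-45 + 16*π^2)/(4*(9 + 4*π^2))

Coercivity of a(·,·) on H^1_0(0, 3/2) means a(u, u) ≥ α ||u||_{H^1}² for every u ∈ H^1_0.
The interval has length L = 3/2, and Poincaré/coercivity depend only on L. Here a(u, u) = ∫(u')² + (-5/4)·∫u².
Here c = -5/4 < 0 with |c| < (π/L)² = 4*π^2/9, so coercivity still holds. The condition a(u,u) ≥ α||u||_{H^1}² reads (1−α)∫(u')² ≥ (α−c)∫u². Any admissible α is ≤ 1 (rapidly oscillating u have ∫u²/∫(u')² → 0), and α = 1 would force 0 ≥ (1−c)∫u², impossible since c < 1; so 1−α > 0. By the sharp Poincaré inequality on H^1_0 of an interval of length L, ∫(u')² ≥ (π/L)²∫u² with equality for the first sine mode sin(π(x−x₀)/L) (x₀ the left endpoint), so the inequality holds for all u iff (1−α)(π/L)² ≥ α − c, i.e. α ≤ ((π/L)² + c)/((π/L)² + 1) = (1 + c(L/π)²)/(1 + (L/π)²). (Direct route, valid since c ≤ 0: Poincaré gives c∫u² ≥ c(L/π)²∫(u')², so a(u,u) ≥ (1 + c(L/π)²)∫(u')², while ||u||_{H^1}² ≤ (1 + (L/π)²)∫(u')²; dividing yields the same α.) With (π/L)² = 4*π^2/9 and c = -5/4, the largest admissible constant is α = ((π/L)² + c)/((π/L)² + 1).
Simplifying, α = (-45 + 16*π^2)/(4*(9 + 4*π^2)).


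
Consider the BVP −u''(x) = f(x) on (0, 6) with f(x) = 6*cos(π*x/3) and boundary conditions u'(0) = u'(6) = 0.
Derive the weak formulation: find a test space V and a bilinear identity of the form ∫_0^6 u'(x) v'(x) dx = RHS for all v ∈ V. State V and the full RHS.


V = H^1(0, 6) (no boundary constraint on v; u is determined up to an additive constant); weak form: ∫_0^6 u'v' dx = ∫_0^6 (6*cos(π*x/3)) v dx for all v ∈ V.

Multiply both sides by a test function v and integrate from 0 to 6:
  ∫_0^6 −u''(x) v(x) dx = ∫_0^6 f(x) v(x) dx.
Integrate the LHS by parts once:
  ∫_0^6 −u'' v dx = −[u'(x) v(x)]_0^6 + ∫_0^6 u'(x) v'(x) dx.
Thus ∫_0^6 u'(x) v'(x) dx = ∫_0^6 f(x) v(x) dx + [u'(x) v(x)]_0^6.
Choose V so that boundary terms are either known or forced to vanish.
u has homogeneous Neumann: u'(0) = u'(6) = 0. So [u' v]_0^6 = 0·v(6) − 0·v(0) = 0 for any v; take V = H^1(0, 6).
Weak formulation: find u (satisfying any essential BC) such that ∫_0^6 u'(x) v'(x) dx = ∫_0^6 f v dx for all v ∈ V (homogeneous Neumann, so boundary terms vanish).
Substituting f(x) = 6*cos(π*x/3), the right-hand side is ∫_0^6 (6*cos(π*x/3)) v dx.
Compatibility check (pure Neumann): taking v ≡ 1 ∈ V gives 0 = ∫_0^6 f dx + (0) − (0), i.e. ∫_0^6 f dx must equal u'(0) − u'(6) = 0. Indeed ∫_0^6 (6*cos(π*x/3)) dx = 0, so the data are compatible. The solution is then unique only up to an additive constant (fix it e.g. by requiring ∫_0^6 u dx = 0).


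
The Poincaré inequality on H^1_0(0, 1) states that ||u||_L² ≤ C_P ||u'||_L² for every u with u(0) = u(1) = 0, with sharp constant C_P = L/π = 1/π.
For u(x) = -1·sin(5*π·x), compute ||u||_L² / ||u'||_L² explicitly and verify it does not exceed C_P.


||u||_L² / ||u'||_L² = 1/(5*π) < C_P = 1/π.

u(x) = -1·sin(5*π·x), so u'(x) = -5*π*cos(5*π*x).
Writing u(x) = A·sin(kπx/L) with A = -1 and k = 5, use ∫_0^L sin²(kπx/L) dx = L/2 and ∫_0^L cos²(kπx/L) dx = L/2.
u² = 1·sin²(5*π·x) and (u')² = 25*π^2·cos²(5*π·x), and each of sin², cos² integrates to L/2 = 1/2 over (0, 1).
∫_0^1 u² dx = 1/2, so ||u||_L² = sqrt(2)/2.
∫_0^1 (u')² dx = 25*π^2/2, so ||u'||_L² = 5*sqrt(2)*π/2.
Ratio ||u||_L² / ||u'||_L² = 1/(5*π).
Sharp Poincaré constant on H^1_0(0, 1) is C_P = L/π = 1/π, achieved by sin(π·x).
This is the k = 5 harmonic; the ratio L/(kπ) is strictly less than C_P = L/π, consistent with the sharp inequality ||u||_L² ≤ C_P ||u'||_L².


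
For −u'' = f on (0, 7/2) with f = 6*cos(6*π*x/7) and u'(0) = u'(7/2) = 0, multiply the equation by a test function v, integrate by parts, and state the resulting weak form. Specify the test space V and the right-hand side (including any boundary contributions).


V = H^1(0, 7/2) (no boundary constraint on v; u is determined up to an additive constant); weak form: ∫_0^7/2 u'v' dx = ∫_0^7/2 (6*cos(6*π*x/7)) v dx for all v ∈ V.

Multiply both sides by a test function v and integrate from 0 to 7/2:
  ∫_0^7/2 −u''(x) v(x) dx = ∫_0^7/2 f(x) v(x) dx.
Integrate the LHS by parts once:
  ∫_0^7/2 −u'' v dx = −[u'(x) v(x)]_0^7/2 + ∫_0^7/2 u'(x) v'(x) dx.
Thus ∫_0^7/2 u'(x) v'(x) dx = ∫_0^7/2 f(x) v(x) dx + [u'(x) v(x)]_0^7/2.
Choose V so that boundary terms are either known or forced to vanish.
u has homogeneous Neumann: u'(0) = u'(7/2) = 0. So [u' v]_0^7/2 = 0·v(7/2) − 0·v(0) = 0 for any v; take V = H^1(0, 7/2).
Weak formulation: find u (satisfying any essential BC) such that ∫_0^7/2 u'(x) v'(x) dx = ∫_0^7/2 f v dx for all v ∈ V (homogeneous Neumann, so boundary terms vanish).
Substituting f(x) = 6*cos(6*π*x/7), the right-hand side is ∫_0^7/2 (6*cos(6*π*x/7)) v dx.
Compatibility check (pure Neumann): taking v ≡ 1 ∈ V gives 0 = ∫_0^7/2 f dx + (0) − (0), i.e. ∫_0^7/2 f dx must equal u'(0) − u'(7/2) = 0. Indeed ∫_0^7/2 (6*cos(6*π*x/7)) dx = 0, so the data are compatible. The solution is then unique only up to an additive constant (fix it e.g. by requiring ∫_0^7/2 u dx = 0).


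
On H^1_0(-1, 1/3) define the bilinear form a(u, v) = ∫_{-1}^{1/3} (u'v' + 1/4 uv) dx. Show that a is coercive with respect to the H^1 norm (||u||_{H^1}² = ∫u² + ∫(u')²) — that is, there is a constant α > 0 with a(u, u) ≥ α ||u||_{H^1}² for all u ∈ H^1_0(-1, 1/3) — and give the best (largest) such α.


α = (4 + 9*π^2)/(16 + 9*π^2)

Coercivity of a(·,·) on H^1_0(-1, 1/3) means a(u, u) ≥ α ||u||_{H^1}² for every u ∈ H^1_0.
The interval has length L = 4/3, and Poincaré/coercivity depend only on L. Here a(u, u) = ∫(u')² + (1/4)·∫u².
Here 0 < c = 1/4 < 1. The condition a(u,u) ≥ α||u||_{H^1}² reads (1−α)∫(u')² ≥ (α−c)∫u². Any admissible α is ≤ 1 (rapidly oscillating u have ∫u²/∫(u')² → 0), and α = 1 would force 0 ≥ (1−c)∫u², impossible since c < 1; so 1−α > 0. By the sharp Poincaré inequality on H^1_0 of an interval of length L, ∫(u')² ≥ (π/L)²∫u² with equality for the first sine mode sin(π(x−x₀)/L) (x₀ the left endpoint), so the inequality holds for all u iff (1−α)(π/L)² ≥ α − c, i.e. α ≤ ((π/L)² + c)/((π/L)² + 1) = (1 + c(L/π)²)/(1 + (L/π)²). With (π/L)² = 9*π^2/16 and c = 1/4, the largest admissible constant is α = ((π/L)² + c)/((π/L)² + 1).
Simplifying, α = (4 + 9*π^2)/(16 + 9*π^2).


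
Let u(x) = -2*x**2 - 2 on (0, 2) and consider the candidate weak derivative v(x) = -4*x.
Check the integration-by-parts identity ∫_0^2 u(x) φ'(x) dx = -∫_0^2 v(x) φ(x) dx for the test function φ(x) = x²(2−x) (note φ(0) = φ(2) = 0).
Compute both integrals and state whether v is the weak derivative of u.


LHS = 32/5, RHS = 32/5. Yes, v = u' weakly.

u(x) = -2*x**2 - 2, classical derivative u'(x) = -4*x.
φ(x) = x²(2−x), so φ'(x) = x*(4 - 3*x).
Note φ(0) = φ(2) = 0, so the boundary term u·φ vanishes.
LHS = ∫_0^2 u(x) φ'(x) dx = ∫_0^2 (6*x^4 - 8*x^3 + 6*x^2 - 8*x) dx. Term by term:
  ∫_0^2 6*x^4 dx = 192/5;  ∫_0^2 -8*x^3 dx = -32;  ∫_0^2 6*x^2 dx = 16;
  ∫_0^2 -8*x dx = -16.
Sum: 192/5 − 32 + 16 − 16 = 32/5.
So LHS = 32/5.
∫_0^2 v(x) φ(x) dx = ∫_0^2 (4*x^4 - 8*x^3) dx. Term by term:
  ∫_0^2 4*x^4 dx = 128/5;  ∫_0^2 -8*x^3 dx = -32.
Sum: 128/5 − 32 = -32/5.
So RHS = -∫_0^2 v(x) φ(x) dx = 32/5.
LHS = RHS, so the identity holds for this test φ.
Moreover u is smooth here and v(x) = u'(x) = -4*x pointwise, so the identity holds for every test function. Hence v is the weak derivative of u.
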